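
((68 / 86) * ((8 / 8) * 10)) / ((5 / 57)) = 3876 / 43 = 90.14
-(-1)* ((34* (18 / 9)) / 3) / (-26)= -34 / 39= -0.87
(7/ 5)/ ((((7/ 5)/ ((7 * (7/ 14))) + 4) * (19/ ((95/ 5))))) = 7/ 22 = 0.32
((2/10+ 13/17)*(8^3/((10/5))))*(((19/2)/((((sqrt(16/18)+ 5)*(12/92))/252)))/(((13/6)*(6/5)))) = 2476846080/6851-330246144*sqrt(2)/6851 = 293359.73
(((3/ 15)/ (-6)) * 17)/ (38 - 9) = -17/ 870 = -0.02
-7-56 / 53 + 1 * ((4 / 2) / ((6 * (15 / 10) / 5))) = -3313 / 477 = -6.95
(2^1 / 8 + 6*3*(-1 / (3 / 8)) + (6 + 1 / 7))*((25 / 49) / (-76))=0.28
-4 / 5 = -0.80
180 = 180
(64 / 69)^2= 4096 / 4761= 0.86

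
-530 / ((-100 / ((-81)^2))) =347733 / 10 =34773.30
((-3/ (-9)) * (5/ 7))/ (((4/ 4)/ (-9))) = -2.14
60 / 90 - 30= -88 / 3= -29.33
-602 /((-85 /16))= 113.32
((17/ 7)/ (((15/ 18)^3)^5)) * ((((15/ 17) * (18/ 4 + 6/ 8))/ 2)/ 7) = 528958107648/ 42724609375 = 12.38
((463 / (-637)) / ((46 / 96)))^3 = -10976570855424 / 3144863536451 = -3.49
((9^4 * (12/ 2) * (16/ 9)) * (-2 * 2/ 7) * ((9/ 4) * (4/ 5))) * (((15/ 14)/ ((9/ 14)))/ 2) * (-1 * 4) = 1679616/ 7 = 239945.14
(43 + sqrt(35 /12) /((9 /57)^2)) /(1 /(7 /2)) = 301 /2 + 2527*sqrt(105) /108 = 390.26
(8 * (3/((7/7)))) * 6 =144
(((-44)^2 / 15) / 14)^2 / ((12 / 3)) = 234256 / 11025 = 21.25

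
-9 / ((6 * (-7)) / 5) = 15 / 14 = 1.07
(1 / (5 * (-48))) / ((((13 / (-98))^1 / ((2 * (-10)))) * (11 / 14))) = -343 / 429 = -0.80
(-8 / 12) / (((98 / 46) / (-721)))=4738 / 21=225.62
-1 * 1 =-1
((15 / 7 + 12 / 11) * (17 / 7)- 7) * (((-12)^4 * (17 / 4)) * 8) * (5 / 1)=1621555200 / 539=3008451.21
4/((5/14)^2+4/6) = 2352/467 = 5.04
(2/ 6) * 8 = 8/ 3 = 2.67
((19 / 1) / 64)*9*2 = 171 / 32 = 5.34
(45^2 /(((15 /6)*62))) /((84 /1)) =135 /868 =0.16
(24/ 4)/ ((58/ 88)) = 264/ 29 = 9.10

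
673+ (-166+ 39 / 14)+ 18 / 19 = 135855 / 266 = 510.73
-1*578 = -578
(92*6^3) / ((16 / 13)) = 16146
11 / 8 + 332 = 2667 / 8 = 333.38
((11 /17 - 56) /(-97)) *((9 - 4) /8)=4705 /13192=0.36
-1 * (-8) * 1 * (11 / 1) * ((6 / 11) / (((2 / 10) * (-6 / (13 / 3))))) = -520 / 3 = -173.33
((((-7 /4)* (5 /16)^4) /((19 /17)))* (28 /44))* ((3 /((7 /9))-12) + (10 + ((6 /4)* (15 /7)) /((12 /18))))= -1264375 /19922944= -0.06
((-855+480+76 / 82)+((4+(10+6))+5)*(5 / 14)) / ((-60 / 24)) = 209593 / 1435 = 146.06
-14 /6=-7 /3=-2.33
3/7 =0.43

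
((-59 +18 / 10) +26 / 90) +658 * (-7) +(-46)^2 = -114611 / 45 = -2546.91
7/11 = 0.64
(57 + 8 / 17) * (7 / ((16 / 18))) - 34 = 56927 / 136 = 418.58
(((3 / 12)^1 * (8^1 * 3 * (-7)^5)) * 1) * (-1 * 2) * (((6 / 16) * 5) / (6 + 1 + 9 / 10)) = 47868.04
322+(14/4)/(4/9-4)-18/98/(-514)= 258723473/805952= 321.02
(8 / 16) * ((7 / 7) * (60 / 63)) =0.48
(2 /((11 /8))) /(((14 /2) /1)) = 16 /77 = 0.21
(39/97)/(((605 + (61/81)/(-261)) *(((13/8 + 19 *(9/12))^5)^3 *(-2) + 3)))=-3626184950358736896/11185267809349507945894657553009796834215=-0.00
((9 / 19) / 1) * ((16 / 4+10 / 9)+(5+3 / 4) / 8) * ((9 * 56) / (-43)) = -105777 / 3268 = -32.37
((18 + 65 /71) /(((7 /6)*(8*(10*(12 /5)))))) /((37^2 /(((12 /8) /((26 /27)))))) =108783 /1132173952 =0.00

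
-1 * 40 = -40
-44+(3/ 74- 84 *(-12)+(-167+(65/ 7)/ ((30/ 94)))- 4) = 1277599/ 1554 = 822.14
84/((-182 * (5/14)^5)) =-3226944/40625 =-79.43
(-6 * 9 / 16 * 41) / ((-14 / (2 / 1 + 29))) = 306.40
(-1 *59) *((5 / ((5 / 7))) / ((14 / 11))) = -649 / 2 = -324.50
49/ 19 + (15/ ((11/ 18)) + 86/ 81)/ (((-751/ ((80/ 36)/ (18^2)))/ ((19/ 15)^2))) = 1075450859801/ 417072239595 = 2.58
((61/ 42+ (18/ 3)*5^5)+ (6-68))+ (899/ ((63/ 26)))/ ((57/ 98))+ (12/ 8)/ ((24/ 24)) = 69409862/ 3591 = 19328.84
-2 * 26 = -52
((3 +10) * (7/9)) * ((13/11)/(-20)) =-1183/1980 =-0.60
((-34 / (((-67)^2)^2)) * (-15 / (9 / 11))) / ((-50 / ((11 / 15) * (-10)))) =4114 / 906800445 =0.00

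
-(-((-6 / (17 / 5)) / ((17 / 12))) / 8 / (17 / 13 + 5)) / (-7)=585 / 165886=0.00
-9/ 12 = -3/ 4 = -0.75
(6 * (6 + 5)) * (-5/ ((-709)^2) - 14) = -464477574/ 502681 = -924.00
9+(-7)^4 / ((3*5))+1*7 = 176.07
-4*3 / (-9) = 4 / 3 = 1.33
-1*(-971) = 971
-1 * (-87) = 87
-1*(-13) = 13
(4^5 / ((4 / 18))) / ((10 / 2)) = 4608 / 5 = 921.60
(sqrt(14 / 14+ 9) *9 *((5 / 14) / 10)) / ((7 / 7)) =9 *sqrt(10) / 28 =1.02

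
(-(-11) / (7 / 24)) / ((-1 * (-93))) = 0.41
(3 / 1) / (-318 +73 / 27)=-81 / 8513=-0.01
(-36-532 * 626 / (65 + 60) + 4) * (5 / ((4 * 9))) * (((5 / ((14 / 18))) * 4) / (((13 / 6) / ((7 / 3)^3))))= -3669904 / 65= -56460.06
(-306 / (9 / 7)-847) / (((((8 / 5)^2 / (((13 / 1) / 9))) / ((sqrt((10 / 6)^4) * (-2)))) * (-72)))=-8815625 / 186624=-47.24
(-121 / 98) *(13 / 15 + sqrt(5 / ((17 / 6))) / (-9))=-1573 / 1470 + 121 *sqrt(510) / 14994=-0.89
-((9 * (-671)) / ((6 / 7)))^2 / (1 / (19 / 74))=-3772569339 / 296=-12745166.69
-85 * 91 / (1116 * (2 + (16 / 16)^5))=-7735 / 3348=-2.31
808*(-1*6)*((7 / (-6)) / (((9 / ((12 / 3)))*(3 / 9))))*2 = 45248 / 3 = 15082.67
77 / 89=0.87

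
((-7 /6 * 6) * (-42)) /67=294 /67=4.39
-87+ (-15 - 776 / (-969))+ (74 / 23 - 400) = -11098520 / 22287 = -497.98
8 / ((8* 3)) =1 / 3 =0.33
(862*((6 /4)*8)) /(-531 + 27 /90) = -19.49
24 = 24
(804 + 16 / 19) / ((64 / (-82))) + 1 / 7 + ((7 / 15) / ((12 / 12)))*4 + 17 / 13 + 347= -141270379 / 207480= -680.89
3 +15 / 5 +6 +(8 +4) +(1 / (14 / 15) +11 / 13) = 4717 / 182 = 25.92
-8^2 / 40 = -8 / 5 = -1.60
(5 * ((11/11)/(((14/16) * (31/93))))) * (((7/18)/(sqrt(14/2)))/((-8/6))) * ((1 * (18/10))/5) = -9 * sqrt(7)/35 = -0.68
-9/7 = -1.29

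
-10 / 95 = -2 / 19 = -0.11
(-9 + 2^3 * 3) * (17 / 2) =255 / 2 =127.50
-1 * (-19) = 19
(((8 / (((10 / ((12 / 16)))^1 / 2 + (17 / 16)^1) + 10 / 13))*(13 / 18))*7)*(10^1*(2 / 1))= 1514240 / 15909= 95.18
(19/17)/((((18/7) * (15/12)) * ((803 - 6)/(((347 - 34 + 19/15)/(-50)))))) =-626962/228639375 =-0.00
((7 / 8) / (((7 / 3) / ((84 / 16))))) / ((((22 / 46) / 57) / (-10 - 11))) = -1734453 / 352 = -4927.42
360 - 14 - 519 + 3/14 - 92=-3707/14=-264.79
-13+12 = -1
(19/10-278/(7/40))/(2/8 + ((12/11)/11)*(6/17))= -456929638/82075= -5567.22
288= 288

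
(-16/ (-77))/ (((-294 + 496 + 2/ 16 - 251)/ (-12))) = 1536/ 30107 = 0.05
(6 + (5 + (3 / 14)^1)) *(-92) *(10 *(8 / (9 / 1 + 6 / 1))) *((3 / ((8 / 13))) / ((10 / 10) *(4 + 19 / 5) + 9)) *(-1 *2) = 469430 / 147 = 3193.40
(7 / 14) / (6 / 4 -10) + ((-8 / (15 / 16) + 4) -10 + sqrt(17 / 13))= -3721 / 255 + sqrt(221) / 13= -13.45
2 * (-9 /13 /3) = -6 /13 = -0.46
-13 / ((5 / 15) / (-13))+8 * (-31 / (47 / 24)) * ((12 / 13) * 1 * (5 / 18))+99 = 350426 / 611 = 573.53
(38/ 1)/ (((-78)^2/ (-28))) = -0.17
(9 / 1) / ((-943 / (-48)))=432 / 943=0.46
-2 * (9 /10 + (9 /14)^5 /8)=-19656909 /10756480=-1.83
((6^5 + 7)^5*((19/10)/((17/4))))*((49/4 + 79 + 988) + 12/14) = 965305323547347897732543/70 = 13790076050676398539036.33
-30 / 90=-1 / 3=-0.33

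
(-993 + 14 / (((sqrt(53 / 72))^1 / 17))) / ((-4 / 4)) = 993 - 1428 *sqrt(106) / 53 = 715.60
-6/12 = -1/2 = -0.50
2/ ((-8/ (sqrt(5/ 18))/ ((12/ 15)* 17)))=-17* sqrt(10)/ 30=-1.79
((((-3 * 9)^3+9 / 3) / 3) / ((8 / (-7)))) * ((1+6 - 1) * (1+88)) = 3065160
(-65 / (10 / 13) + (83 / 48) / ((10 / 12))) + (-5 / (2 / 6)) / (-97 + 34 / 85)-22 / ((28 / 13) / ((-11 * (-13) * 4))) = -38155977 / 6440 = -5924.84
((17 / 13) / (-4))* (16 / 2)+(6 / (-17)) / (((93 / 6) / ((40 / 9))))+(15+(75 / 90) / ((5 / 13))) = 197995 / 13702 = 14.45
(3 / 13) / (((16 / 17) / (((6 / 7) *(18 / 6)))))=459 / 728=0.63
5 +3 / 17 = 88 / 17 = 5.18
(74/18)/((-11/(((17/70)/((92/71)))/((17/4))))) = -2627/159390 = -0.02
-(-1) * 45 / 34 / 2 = 45 / 68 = 0.66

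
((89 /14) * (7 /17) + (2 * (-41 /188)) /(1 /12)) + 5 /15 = -10945 /4794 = -2.28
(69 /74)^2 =4761 /5476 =0.87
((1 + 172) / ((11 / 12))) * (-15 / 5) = -6228 / 11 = -566.18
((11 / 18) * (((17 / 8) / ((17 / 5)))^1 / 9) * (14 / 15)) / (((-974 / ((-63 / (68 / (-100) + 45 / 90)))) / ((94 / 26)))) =-633325 / 12307464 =-0.05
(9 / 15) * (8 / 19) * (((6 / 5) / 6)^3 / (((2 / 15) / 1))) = 36 / 2375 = 0.02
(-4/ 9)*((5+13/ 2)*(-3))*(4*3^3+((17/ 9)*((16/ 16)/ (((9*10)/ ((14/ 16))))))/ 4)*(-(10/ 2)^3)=-1609700425/ 7776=-207008.80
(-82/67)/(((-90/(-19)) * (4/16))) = -3116/3015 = -1.03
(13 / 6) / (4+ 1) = 13 / 30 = 0.43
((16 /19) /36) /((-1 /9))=-4 /19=-0.21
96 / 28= 24 / 7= 3.43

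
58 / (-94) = -29 / 47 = -0.62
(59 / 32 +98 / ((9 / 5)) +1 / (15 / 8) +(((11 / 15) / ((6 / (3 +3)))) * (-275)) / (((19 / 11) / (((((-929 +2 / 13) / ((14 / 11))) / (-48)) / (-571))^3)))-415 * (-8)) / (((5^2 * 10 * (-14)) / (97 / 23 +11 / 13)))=-29292652676554737036595297 / 5996028222635098152960000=-4.89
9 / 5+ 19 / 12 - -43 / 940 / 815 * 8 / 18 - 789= -5416748183 / 6894900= -785.62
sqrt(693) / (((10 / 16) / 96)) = 2304 * sqrt(77) / 5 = 4043.50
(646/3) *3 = 646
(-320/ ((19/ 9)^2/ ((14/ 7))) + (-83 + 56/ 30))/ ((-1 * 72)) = 1216937/ 389880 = 3.12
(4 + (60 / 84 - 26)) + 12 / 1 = -9.29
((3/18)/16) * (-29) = -29/96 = -0.30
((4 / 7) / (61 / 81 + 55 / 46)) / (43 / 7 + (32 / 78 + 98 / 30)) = 242190 / 8110537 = 0.03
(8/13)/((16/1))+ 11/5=291/130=2.24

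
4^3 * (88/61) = 5632/61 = 92.33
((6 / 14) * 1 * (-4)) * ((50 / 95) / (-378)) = 20 / 8379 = 0.00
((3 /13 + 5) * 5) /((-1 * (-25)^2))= -0.04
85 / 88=0.97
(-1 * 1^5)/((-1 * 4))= 1/4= 0.25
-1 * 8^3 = -512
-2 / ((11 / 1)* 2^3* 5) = -1 / 220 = -0.00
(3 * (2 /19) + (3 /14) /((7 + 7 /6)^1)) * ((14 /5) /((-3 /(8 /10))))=-0.26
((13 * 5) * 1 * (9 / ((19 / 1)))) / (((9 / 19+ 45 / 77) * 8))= 5005 / 1376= 3.64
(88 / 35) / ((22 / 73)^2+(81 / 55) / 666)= 27.03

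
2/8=1/4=0.25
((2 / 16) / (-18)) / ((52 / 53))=-0.01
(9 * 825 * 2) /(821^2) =14850 /674041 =0.02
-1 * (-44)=44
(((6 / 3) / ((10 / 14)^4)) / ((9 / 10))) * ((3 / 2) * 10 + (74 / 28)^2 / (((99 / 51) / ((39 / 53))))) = 98811881 / 655875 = 150.66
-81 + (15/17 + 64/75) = -101062/1275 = -79.26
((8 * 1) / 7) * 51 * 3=1224 / 7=174.86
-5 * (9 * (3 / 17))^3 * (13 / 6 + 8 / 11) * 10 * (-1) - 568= 632351 / 54043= 11.70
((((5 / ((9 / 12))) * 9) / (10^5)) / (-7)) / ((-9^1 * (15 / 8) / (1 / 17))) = 1 / 3346875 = 0.00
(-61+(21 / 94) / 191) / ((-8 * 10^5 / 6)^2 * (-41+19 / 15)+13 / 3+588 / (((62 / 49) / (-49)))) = 916659801 / 10614979670122644494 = 0.00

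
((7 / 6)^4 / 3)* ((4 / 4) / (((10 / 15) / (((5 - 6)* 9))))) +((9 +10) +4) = 4223 / 288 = 14.66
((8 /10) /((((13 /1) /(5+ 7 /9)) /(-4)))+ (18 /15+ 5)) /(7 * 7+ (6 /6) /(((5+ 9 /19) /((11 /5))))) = 22360 /231201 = 0.10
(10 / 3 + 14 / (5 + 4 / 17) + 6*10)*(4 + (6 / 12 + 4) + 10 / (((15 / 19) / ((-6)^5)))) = -1735743700 / 267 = -6500912.73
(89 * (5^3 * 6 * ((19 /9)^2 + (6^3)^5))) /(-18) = -423695444230064125 /243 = -1743602651152527.26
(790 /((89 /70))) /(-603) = -55300 /53667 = -1.03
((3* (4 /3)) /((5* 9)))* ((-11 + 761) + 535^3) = 122504900 /9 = 13611655.56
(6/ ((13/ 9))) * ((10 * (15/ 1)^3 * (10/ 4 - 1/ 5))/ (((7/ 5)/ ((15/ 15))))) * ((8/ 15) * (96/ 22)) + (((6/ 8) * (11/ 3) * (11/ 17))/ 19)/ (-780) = 41592890870683/ 77597520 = 536007.99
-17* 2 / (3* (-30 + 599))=-34 / 1707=-0.02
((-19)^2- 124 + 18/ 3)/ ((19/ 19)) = 243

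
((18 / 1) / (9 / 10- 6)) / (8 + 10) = -10 / 51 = -0.20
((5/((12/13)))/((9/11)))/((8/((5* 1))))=4.14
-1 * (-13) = 13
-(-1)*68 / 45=68 / 45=1.51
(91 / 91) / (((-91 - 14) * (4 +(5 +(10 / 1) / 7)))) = -0.00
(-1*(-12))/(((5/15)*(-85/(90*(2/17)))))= -1296/289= -4.48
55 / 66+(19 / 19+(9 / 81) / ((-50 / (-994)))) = 1819 / 450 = 4.04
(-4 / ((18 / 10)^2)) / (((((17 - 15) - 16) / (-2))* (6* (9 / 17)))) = -850 / 15309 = -0.06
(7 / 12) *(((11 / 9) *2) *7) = 539 / 54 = 9.98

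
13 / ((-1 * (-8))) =13 / 8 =1.62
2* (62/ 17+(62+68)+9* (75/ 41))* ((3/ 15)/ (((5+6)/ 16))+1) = 14857034/ 38335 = 387.56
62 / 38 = 1.63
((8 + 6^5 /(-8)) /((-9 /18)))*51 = 98328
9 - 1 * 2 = 7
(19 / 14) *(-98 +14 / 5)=-646 / 5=-129.20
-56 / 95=-0.59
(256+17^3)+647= 5816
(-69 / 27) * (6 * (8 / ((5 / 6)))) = -736 / 5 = -147.20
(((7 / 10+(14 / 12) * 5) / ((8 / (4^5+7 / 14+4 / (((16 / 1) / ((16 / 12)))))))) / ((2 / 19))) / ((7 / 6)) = 817817 / 120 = 6815.14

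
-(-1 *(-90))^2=-8100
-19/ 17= -1.12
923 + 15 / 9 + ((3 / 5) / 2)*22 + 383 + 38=20284 / 15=1352.27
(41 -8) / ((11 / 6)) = 18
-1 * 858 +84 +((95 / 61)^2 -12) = -2915681 / 3721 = -783.57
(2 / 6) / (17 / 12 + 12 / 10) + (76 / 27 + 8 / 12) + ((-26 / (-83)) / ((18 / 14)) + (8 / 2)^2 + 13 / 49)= 346831433 / 17240013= 20.12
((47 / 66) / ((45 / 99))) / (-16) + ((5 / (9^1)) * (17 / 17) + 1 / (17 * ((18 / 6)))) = 11683 / 24480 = 0.48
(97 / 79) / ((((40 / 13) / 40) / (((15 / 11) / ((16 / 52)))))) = 245895 / 3476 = 70.74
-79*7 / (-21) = 79 / 3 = 26.33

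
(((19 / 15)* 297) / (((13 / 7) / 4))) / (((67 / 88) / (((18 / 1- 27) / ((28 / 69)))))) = -102792888 / 4355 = -23603.42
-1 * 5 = -5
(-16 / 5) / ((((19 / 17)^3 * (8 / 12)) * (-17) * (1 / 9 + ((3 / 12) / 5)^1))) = 249696 / 198911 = 1.26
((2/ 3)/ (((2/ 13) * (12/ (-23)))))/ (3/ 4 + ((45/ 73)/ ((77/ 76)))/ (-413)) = -694120427/ 62556651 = -11.10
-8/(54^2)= -2/729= -0.00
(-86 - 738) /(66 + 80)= -412 /73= -5.64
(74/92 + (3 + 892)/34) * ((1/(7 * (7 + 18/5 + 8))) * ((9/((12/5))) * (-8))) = -530350/84847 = -6.25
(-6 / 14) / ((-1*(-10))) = -3 / 70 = -0.04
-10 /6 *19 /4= -95 /12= -7.92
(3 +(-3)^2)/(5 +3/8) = 96/43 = 2.23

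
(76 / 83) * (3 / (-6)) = -38 / 83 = -0.46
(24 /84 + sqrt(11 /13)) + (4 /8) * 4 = sqrt(143) /13 + 16 /7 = 3.21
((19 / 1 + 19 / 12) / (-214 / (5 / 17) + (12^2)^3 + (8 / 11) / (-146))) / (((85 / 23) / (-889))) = -0.00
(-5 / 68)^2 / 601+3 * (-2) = -16674119 / 2779024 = -6.00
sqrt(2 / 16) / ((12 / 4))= sqrt(2) / 12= 0.12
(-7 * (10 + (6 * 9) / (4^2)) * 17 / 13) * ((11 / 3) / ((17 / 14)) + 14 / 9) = -131075 / 234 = -560.15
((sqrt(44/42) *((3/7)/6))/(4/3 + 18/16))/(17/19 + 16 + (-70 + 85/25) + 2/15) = -285 *sqrt(462)/10211012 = -0.00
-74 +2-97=-169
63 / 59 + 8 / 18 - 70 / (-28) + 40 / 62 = 153331 / 32922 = 4.66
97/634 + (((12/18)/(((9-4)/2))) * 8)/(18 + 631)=964583/6171990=0.16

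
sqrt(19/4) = sqrt(19)/2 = 2.18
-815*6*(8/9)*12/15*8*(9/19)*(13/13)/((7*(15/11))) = -918016/665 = -1380.48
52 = 52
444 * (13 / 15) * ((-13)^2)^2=10990272.80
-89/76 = -1.17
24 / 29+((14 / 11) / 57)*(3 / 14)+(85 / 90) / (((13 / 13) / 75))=2606195 / 36366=71.67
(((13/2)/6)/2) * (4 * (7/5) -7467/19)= -209.84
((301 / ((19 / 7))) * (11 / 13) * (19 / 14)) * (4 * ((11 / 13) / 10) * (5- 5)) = 0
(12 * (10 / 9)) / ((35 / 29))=232 / 21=11.05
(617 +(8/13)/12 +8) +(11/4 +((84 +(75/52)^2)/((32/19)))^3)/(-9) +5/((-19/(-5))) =-1574050823400140486137/110781210707361792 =-14208.64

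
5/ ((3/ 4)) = 6.67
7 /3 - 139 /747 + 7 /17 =32497 /12699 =2.56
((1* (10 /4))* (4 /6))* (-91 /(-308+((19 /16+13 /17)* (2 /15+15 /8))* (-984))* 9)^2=2067732576000 /32100054507481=0.06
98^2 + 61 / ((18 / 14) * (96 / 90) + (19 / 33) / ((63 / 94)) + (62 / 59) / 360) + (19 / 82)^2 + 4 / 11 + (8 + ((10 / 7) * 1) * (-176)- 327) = 25704834670160873 / 2836770803636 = 9061.30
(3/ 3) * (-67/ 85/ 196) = -67/ 16660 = -0.00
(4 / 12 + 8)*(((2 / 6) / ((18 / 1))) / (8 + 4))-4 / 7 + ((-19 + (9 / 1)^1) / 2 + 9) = 46831 / 13608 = 3.44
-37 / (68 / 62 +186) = -1147 / 5800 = -0.20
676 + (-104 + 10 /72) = 20597 /36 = 572.14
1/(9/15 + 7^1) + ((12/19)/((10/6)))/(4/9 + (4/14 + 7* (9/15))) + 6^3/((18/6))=4261309/59014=72.21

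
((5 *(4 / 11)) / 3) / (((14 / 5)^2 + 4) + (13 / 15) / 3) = 1500 / 30019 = 0.05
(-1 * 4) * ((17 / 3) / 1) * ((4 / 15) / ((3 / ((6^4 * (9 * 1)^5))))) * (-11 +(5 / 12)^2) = 1669307356.80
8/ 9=0.89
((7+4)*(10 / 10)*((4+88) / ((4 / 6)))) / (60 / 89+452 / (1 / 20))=67551 / 402310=0.17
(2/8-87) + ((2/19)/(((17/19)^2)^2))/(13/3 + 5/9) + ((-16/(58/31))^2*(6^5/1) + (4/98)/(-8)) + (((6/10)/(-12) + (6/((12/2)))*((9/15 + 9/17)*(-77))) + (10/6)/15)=774843417498343007/1362959488044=568500.70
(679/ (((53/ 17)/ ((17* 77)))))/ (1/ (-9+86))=1163453599/ 53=21951954.70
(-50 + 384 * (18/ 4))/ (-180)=-839/ 90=-9.32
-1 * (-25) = 25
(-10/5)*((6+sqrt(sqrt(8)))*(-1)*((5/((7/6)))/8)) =15*2^(3/4)/14+45/7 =8.23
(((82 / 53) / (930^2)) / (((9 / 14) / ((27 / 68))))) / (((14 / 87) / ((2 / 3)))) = 1189 / 259758300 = 0.00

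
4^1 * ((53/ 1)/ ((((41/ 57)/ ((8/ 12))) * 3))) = 8056/ 123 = 65.50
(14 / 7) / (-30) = -1 / 15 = -0.07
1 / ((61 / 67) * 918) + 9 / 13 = 504853 / 727974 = 0.69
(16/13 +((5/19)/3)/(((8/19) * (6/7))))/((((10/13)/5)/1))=2759/288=9.58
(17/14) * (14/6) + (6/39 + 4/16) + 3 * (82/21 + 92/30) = 131867/5460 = 24.15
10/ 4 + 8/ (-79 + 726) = 3251/ 1294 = 2.51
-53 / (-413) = 53 / 413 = 0.13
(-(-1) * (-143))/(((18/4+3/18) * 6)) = -143/28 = -5.11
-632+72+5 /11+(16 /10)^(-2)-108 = -469677 /704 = -667.15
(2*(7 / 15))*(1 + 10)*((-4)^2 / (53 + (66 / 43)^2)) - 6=-3.03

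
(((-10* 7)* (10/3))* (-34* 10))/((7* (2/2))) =34000/3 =11333.33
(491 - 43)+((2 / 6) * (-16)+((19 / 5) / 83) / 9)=1653379 / 3735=442.67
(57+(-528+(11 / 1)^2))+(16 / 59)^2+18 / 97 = -118092460 / 337657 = -349.74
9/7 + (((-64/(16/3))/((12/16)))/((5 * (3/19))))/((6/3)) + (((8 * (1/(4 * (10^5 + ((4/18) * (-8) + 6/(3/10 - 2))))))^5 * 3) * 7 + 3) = -16082749579067322286362415363948472971/2750307338439851531055493525299023520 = -5.85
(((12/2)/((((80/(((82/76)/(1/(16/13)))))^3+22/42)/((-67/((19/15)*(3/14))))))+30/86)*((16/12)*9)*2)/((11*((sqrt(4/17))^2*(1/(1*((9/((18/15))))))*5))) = 13531045237323795/2843976062444297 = 4.76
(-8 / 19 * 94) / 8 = -94 / 19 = -4.95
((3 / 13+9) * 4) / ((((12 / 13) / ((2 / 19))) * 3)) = 80 / 57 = 1.40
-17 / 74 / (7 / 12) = -0.39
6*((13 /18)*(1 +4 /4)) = 26 /3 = 8.67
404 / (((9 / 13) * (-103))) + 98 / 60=-37379 / 9270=-4.03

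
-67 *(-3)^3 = 1809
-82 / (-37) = 82 / 37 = 2.22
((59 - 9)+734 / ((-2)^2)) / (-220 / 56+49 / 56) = -13076 / 171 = -76.47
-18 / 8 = -9 / 4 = -2.25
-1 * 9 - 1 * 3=-12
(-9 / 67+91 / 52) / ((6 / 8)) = 433 / 201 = 2.15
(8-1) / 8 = 7 / 8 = 0.88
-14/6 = -7/3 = -2.33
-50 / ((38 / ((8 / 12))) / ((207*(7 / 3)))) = -8050 / 19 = -423.68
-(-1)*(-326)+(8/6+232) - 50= -428/3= -142.67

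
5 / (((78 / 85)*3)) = 425 / 234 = 1.82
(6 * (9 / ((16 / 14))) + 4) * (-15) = -3075 / 4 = -768.75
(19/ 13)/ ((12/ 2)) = 19/ 78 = 0.24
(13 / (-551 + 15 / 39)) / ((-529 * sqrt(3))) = 0.00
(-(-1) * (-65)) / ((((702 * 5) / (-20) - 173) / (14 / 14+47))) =6240 / 697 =8.95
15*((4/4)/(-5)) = -3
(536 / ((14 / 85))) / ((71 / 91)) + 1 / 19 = 5626731 / 1349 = 4171.04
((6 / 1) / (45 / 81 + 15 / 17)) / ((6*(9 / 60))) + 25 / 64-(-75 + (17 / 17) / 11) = 56275 / 704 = 79.94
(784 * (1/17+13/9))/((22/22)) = 180320/153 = 1178.56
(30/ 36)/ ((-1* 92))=-5/ 552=-0.01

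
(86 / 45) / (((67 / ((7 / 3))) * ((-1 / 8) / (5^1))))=-4816 / 1809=-2.66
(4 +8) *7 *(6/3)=168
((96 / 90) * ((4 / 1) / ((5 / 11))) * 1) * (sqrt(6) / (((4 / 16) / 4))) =11264 * sqrt(6) / 75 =367.88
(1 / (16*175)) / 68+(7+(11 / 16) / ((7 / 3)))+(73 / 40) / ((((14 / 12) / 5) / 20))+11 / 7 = 31472101 / 190400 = 165.29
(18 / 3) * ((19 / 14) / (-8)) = -57 / 56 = -1.02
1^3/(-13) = -1/13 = -0.08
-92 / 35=-2.63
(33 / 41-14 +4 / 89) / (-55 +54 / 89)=47985 / 198481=0.24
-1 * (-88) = 88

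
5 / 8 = 0.62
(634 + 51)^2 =469225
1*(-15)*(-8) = 120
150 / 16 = 75 / 8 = 9.38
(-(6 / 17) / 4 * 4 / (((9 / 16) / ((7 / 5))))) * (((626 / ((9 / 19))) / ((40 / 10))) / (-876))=166516 / 502605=0.33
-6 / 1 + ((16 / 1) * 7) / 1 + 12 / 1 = 118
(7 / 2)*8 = 28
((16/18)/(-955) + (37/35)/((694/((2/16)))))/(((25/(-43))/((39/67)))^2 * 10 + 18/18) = -77279363629/1145691013814480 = -0.00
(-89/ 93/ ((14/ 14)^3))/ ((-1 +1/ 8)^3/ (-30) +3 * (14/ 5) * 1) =-455680/ 4010377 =-0.11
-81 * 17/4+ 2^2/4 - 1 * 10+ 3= -1401/4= -350.25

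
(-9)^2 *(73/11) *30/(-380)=-42.44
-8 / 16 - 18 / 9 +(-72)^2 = 10363 / 2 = 5181.50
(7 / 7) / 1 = 1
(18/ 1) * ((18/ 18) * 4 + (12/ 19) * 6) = 2664/ 19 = 140.21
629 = 629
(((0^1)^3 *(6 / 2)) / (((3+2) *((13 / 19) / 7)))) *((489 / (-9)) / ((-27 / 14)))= 0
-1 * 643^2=-413449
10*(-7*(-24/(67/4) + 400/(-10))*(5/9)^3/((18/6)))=24290000/146529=165.77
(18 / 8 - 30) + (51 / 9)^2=157 / 36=4.36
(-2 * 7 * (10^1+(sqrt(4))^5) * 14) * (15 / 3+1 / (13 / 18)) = -683256 / 13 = -52558.15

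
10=10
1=1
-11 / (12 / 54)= -99 / 2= -49.50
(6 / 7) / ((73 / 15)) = 90 / 511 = 0.18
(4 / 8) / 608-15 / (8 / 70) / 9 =-53197 / 3648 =-14.58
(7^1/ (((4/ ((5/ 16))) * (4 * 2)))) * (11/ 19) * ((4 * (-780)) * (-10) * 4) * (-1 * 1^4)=-4939.14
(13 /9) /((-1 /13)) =-169 /9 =-18.78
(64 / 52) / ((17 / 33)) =528 / 221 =2.39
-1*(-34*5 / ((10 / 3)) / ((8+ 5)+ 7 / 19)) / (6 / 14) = 2261 / 254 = 8.90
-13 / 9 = -1.44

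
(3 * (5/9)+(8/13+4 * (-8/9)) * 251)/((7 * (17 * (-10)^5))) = 0.00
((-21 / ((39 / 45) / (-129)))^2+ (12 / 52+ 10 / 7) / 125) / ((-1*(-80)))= 722401411919 / 5915000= 122130.42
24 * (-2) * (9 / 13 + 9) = -6048 / 13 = -465.23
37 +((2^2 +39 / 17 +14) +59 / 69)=68209 / 1173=58.15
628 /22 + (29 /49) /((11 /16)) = 15850 /539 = 29.41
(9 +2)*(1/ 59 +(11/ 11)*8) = 5203/ 59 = 88.19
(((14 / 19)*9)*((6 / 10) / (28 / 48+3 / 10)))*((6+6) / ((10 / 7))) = 190512 / 5035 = 37.84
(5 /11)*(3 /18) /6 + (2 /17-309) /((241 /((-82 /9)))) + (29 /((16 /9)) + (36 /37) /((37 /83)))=89391665273 /2961442704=30.19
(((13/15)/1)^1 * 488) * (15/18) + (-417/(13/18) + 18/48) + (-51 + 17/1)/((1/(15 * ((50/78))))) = -516193/936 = -551.49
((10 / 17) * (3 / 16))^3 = 3375 / 2515456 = 0.00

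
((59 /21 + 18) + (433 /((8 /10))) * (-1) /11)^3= -18061030494053 /788889024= -22894.26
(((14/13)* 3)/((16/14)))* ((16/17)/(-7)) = -0.38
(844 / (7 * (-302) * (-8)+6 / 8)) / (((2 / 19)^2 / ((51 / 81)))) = 5179628 / 1826577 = 2.84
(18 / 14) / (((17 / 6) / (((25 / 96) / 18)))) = 25 / 3808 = 0.01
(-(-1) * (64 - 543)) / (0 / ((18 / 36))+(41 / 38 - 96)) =18202 / 3607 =5.05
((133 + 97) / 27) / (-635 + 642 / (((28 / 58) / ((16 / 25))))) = 40250 / 1021113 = 0.04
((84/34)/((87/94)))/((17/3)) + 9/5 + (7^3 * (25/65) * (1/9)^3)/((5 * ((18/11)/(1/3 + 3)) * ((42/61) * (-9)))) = 1308105449279/579020912730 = 2.26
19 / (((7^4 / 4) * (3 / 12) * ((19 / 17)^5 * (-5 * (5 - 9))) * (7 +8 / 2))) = 5679428 / 17209539655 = 0.00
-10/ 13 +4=42/ 13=3.23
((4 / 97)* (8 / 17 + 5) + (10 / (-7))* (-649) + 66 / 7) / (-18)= -5406724 / 103887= -52.04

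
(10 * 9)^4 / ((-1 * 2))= -32805000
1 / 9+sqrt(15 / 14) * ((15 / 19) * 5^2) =1 / 9+375 * sqrt(210) / 266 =20.54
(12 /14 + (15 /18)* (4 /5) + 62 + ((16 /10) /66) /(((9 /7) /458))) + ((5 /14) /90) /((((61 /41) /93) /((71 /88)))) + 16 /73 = 107507062933 /1481245920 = 72.58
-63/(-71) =63/71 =0.89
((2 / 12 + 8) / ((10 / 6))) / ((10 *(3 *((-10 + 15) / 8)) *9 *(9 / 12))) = 392 / 10125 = 0.04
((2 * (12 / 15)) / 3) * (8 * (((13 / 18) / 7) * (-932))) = -387712 / 945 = -410.28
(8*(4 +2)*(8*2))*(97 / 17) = 74496 / 17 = 4382.12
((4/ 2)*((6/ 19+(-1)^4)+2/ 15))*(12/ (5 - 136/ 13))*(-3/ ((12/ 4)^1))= 42952/ 6745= 6.37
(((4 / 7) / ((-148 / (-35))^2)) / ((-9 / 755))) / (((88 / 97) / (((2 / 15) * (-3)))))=2563225 / 2168496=1.18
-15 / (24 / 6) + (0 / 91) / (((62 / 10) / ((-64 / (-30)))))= -15 / 4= -3.75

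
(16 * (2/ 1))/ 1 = 32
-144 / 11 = -13.09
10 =10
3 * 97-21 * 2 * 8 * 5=-1389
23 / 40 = 0.58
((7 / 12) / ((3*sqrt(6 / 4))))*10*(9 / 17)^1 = 35*sqrt(6) / 102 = 0.84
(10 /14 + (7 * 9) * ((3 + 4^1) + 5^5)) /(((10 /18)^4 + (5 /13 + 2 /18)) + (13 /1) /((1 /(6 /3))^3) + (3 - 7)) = 117808141581 /60057949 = 1961.57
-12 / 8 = -3 / 2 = -1.50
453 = 453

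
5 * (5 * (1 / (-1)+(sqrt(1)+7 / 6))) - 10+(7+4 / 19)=3007 / 114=26.38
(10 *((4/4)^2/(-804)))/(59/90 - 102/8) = 150/145859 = 0.00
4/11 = 0.36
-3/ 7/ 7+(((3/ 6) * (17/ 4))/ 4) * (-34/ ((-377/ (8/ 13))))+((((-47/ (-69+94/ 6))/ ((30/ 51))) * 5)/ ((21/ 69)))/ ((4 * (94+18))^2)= -69666545369/ 2203376680960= -0.03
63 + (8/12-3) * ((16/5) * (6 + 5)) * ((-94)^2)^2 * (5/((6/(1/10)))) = -24047065133/45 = -534379225.18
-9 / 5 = -1.80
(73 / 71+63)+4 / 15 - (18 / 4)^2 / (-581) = 159219841 / 2475060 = 64.33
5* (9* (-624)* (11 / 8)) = -38610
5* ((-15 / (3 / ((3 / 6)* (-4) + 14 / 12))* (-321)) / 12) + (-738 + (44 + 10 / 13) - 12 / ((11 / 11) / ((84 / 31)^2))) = -401364307 / 299832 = -1338.63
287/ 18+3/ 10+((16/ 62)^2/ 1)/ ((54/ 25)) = 2111473/ 129735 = 16.28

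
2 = 2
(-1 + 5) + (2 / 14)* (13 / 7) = 4.27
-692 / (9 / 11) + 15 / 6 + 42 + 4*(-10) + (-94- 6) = -16943 / 18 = -941.28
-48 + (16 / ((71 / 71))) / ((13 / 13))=-32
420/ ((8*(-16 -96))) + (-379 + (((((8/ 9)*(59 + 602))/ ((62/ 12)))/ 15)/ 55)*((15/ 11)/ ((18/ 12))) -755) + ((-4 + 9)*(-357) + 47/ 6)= -15726347141/ 5401440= -2911.51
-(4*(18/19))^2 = -5184/361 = -14.36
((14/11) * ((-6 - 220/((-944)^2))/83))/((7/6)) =-4010277/50850448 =-0.08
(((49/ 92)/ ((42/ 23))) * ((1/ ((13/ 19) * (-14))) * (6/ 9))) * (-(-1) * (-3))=19/ 312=0.06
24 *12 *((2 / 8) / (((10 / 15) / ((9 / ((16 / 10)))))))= 1215 / 2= 607.50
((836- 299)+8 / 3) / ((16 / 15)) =8095 / 16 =505.94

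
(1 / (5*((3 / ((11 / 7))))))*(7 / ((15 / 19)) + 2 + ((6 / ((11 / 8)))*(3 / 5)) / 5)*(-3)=-3.58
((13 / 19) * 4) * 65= 3380 / 19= 177.89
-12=-12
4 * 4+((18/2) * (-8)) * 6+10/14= -415.29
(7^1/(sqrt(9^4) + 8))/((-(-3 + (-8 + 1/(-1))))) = 7/1068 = 0.01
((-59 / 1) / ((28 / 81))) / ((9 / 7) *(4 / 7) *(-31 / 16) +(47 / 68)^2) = 38671668 / 214283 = 180.47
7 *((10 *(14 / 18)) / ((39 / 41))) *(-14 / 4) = -70315 / 351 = -200.33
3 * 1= 3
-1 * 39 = -39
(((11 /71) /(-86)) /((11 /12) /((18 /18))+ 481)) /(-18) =11 /52966497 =0.00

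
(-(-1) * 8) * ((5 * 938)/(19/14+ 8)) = 525280/131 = 4009.77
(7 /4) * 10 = 17.50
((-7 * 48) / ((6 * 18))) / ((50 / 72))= -112 / 25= -4.48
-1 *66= -66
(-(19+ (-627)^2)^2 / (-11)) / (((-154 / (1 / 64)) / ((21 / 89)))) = -28981003107 / 86152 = -336393.85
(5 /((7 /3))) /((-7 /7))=-15 /7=-2.14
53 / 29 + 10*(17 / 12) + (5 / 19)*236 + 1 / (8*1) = 1034441 / 13224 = 78.22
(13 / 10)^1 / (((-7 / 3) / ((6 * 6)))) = -702 / 35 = -20.06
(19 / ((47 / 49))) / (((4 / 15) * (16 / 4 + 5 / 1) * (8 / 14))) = 32585 / 2256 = 14.44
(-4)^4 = 256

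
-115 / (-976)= 115 / 976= 0.12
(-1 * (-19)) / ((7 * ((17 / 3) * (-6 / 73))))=-1387 / 238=-5.83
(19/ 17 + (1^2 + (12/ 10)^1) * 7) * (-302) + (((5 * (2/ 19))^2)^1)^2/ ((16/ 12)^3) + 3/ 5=-221000566413/ 44309140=-4987.70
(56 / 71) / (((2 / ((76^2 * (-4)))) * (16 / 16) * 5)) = -646912 / 355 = -1822.29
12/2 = 6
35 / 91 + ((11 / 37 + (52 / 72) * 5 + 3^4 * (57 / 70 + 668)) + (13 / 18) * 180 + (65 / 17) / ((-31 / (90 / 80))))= 34691328596909 / 638787240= 54308.11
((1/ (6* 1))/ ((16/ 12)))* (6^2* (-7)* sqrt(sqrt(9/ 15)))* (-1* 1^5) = 63* 3^(1/ 4)* 5^(3/ 4)/ 10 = 27.72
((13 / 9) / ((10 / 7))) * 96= 1456 / 15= 97.07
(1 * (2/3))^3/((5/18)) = 16/15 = 1.07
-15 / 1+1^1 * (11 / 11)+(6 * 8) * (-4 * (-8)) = 1522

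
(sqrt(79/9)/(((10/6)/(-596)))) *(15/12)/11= -149 *sqrt(79)/11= -120.39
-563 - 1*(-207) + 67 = -289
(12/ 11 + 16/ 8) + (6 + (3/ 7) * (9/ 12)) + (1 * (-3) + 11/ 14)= 2217/ 308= 7.20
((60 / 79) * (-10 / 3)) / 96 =-0.03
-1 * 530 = -530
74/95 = 0.78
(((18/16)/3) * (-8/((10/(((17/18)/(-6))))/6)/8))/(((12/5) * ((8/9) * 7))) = 17/7168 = 0.00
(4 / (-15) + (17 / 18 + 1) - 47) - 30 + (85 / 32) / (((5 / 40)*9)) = -13133 / 180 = -72.96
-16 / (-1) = 16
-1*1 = -1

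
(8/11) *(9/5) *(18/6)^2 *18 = 11664/55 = 212.07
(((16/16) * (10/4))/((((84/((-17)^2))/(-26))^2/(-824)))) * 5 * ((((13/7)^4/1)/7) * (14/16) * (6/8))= -1038085279809175/11294304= -91912284.26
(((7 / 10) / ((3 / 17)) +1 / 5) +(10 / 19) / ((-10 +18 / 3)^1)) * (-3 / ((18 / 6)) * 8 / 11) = -2.93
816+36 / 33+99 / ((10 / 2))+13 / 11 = 46094 / 55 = 838.07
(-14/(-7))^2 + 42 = 46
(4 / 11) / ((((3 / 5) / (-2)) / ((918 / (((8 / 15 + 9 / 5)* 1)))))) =-36720 / 77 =-476.88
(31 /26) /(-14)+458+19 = 173597 /364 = 476.91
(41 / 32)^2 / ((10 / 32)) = 1681 / 320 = 5.25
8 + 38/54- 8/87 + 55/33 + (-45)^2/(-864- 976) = 2644549/288144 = 9.18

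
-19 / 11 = -1.73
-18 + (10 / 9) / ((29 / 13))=-4568 / 261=-17.50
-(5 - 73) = 68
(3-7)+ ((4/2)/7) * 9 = -10/7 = -1.43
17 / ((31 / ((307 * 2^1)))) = 10438 / 31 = 336.71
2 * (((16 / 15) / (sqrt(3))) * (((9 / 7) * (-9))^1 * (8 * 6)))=-13824 * sqrt(3) / 35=-684.11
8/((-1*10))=-4/5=-0.80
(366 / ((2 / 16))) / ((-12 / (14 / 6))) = -1708 / 3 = -569.33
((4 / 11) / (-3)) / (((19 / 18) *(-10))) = 12 / 1045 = 0.01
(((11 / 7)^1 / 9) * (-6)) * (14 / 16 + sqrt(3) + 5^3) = -11077 / 84- 22 * sqrt(3) / 21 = -133.68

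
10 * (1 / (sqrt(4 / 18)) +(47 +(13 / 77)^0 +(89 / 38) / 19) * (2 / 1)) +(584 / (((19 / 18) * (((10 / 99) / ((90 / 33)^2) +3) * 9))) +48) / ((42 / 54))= 15 * sqrt(2) +6479336662 / 6168407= 1071.62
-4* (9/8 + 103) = -833/2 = -416.50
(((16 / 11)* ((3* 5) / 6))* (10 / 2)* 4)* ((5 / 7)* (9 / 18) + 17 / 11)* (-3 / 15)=-23440 / 847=-27.67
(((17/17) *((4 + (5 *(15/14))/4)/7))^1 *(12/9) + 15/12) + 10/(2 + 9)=20543/6468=3.18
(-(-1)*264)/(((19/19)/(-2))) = -528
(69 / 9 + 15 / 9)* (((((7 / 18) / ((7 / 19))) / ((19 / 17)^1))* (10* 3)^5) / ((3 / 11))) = 785400000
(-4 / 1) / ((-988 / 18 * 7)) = 18 / 1729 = 0.01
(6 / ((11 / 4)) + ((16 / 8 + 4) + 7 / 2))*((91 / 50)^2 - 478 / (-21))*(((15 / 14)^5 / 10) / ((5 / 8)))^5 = 0.18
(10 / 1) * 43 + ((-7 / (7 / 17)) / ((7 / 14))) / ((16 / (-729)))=15833 / 8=1979.12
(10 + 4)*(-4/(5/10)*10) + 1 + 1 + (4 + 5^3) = -989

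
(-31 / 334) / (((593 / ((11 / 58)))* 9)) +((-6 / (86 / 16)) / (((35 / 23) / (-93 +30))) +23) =1538522171369 / 22228498260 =69.21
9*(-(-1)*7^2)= 441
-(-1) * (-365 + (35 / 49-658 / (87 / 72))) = -184494 / 203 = -908.84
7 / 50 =0.14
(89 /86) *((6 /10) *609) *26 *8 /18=939484 /215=4369.69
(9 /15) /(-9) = -1 /15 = -0.07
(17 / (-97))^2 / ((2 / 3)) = 867 / 18818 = 0.05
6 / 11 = 0.55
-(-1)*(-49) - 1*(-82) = 33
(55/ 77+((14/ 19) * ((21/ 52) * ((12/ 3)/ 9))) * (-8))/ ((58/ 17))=-30311/ 300846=-0.10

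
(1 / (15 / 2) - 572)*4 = -34312 / 15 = -2287.47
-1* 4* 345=-1380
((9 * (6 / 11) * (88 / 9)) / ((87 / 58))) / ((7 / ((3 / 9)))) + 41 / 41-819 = -17146 / 21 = -816.48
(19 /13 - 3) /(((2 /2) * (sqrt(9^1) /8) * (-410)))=0.01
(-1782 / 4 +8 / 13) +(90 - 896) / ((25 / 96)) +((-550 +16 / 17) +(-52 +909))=-35713417 / 11050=-3231.98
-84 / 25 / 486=-14 / 2025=-0.01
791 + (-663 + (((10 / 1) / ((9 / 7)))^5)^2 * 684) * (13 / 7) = 2790855458925970052902 / 2711943423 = 1029097965413.55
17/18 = 0.94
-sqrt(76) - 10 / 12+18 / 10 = 29 / 30 - 2*sqrt(19) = -7.75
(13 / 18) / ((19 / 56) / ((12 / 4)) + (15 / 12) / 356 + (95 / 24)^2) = 259168 / 5664419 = 0.05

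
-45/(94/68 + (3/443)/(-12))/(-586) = 15062/271025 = 0.06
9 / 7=1.29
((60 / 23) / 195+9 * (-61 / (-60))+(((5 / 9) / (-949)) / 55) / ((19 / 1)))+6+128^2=13465873558601 / 821131740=16399.16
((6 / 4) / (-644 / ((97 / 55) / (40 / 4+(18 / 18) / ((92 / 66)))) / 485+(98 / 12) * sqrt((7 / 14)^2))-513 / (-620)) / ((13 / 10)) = 125857359 / 362718538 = 0.35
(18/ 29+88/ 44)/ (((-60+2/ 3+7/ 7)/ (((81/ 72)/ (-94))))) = 513/ 954100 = 0.00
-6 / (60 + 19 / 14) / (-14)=6 / 859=0.01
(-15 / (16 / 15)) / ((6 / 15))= -1125 / 32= -35.16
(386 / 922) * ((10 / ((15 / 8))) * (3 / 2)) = 1544 / 461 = 3.35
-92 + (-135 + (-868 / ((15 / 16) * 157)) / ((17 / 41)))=-9657353 / 40035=-241.22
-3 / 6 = -0.50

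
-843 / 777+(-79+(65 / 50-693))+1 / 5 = -399681 / 518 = -771.58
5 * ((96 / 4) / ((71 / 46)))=5520 / 71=77.75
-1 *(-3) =3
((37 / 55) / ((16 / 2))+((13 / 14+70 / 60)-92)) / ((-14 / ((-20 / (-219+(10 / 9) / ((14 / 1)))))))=2489829 / 4247936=0.59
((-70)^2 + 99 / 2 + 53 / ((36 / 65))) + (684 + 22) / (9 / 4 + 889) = 647601919 / 128340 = 5045.99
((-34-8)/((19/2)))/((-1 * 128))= 0.03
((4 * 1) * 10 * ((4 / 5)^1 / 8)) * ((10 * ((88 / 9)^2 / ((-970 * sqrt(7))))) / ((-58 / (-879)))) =-4537984 * sqrt(7) / 531657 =-22.58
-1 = -1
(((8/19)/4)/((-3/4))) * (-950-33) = 137.96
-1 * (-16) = 16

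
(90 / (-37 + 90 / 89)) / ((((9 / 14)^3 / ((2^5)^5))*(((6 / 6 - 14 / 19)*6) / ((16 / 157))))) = -2491136866254848 / 122197653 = -20386126.94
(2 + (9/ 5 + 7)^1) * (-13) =-702/ 5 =-140.40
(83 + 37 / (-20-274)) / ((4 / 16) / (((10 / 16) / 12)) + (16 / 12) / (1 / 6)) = 121825 / 18816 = 6.47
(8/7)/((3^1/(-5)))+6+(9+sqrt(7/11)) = sqrt(77)/11+275/21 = 13.89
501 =501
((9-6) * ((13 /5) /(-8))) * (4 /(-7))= 39 /70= 0.56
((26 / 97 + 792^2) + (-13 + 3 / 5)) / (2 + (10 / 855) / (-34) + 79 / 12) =3537437089968 / 48404455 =73080.82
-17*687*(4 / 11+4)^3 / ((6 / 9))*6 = -11624435712 / 1331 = -8733610.60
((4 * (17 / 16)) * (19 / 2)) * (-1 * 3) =-969 / 8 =-121.12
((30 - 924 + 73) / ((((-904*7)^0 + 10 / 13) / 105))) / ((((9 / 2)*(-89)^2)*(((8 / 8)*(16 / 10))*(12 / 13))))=-0.93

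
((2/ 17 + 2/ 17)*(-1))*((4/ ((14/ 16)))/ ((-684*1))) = 0.00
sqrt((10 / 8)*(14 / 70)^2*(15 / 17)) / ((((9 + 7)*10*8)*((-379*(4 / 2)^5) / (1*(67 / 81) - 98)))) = 463*sqrt(51) / 2514862080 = 0.00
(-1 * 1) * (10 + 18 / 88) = -10.20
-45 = -45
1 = 1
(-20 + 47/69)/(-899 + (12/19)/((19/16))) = 0.02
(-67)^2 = 4489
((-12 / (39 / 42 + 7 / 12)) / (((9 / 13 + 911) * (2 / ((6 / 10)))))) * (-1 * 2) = 9828 / 1881505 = 0.01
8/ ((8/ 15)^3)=3375/ 64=52.73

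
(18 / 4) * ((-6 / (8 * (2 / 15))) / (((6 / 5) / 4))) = -675 / 8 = -84.38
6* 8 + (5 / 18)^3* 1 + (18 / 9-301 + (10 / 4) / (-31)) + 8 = -43943161 / 180792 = -243.06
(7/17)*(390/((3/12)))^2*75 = 1277640000/17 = 75155294.12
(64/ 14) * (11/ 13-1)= -64/ 91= -0.70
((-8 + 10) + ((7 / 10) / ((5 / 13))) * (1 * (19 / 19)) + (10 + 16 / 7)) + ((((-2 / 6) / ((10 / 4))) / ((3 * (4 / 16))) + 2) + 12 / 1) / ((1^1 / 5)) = 268433 / 3150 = 85.22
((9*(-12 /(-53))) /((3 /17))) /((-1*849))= -204 /14999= -0.01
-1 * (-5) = 5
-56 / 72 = -7 / 9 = -0.78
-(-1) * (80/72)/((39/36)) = 40/39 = 1.03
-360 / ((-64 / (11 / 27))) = 55 / 24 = 2.29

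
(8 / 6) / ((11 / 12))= 16 / 11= 1.45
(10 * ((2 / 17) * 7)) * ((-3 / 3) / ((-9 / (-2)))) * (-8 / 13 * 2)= 4480 / 1989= 2.25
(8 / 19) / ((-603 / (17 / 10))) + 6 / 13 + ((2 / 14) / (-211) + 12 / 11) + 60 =61.55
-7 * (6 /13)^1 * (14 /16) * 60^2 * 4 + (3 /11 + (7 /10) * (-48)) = -29129829 /715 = -40741.02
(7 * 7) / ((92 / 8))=4.26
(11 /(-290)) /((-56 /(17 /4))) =187 /64960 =0.00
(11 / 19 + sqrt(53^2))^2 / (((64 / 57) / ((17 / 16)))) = 13213131 / 4864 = 2716.52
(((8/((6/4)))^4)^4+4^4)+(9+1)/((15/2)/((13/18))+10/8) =2232056034256747834216/5208653241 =428528437387.05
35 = 35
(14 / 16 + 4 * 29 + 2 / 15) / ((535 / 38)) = 266779 / 32100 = 8.31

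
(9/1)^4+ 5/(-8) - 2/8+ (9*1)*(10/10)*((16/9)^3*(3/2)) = 6635.98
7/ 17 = 0.41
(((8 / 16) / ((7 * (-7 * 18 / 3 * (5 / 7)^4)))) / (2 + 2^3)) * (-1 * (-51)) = -833 / 25000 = -0.03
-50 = -50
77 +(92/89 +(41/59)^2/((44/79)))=1075543091/13631596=78.90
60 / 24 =2.50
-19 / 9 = -2.11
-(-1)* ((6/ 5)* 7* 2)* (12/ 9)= 112/ 5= 22.40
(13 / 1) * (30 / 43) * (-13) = -5070 / 43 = -117.91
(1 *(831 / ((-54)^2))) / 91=277 / 88452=0.00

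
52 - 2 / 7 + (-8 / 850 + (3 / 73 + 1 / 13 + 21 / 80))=2352822203 / 45172400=52.09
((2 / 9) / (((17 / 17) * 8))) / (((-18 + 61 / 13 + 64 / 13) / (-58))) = 377 / 1962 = 0.19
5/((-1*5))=-1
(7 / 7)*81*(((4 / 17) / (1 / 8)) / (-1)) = -2592 / 17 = -152.47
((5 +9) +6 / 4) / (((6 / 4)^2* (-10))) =-31 / 45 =-0.69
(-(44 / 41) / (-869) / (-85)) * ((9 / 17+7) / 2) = -256 / 4680355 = -0.00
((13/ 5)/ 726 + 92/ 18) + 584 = 6415459/ 10890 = 589.11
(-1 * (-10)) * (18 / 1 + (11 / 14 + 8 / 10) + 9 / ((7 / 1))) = 1461 / 7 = 208.71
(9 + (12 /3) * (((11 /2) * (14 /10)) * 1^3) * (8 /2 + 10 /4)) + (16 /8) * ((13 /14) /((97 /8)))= 710754 /3395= 209.35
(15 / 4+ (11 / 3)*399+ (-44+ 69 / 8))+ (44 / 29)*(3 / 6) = 332255 / 232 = 1432.13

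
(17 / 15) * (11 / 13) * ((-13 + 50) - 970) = -894.72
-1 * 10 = -10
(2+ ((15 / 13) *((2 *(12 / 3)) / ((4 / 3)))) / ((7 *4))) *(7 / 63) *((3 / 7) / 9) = 409 / 34398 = 0.01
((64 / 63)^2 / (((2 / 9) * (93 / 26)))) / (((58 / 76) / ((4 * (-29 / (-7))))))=8093696 / 287091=28.19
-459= -459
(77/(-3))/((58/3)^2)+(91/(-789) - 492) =-1306352815/2654196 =-492.18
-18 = -18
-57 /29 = -1.97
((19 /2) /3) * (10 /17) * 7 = 665 /51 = 13.04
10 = 10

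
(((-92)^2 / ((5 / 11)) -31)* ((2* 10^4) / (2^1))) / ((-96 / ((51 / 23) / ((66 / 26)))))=-855905375 / 506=-1691512.60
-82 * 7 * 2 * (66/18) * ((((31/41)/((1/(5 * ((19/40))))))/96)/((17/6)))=-45353/1632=-27.79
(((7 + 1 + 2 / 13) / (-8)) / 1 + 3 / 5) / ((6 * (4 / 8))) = -109 / 780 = -0.14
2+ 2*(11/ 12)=3.83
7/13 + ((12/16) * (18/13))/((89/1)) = 1273/2314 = 0.55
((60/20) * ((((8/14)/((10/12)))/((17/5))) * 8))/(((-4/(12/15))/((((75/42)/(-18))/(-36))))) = -20/7497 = -0.00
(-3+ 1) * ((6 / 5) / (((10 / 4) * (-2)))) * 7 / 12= 0.28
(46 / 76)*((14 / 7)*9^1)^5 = 1143685.89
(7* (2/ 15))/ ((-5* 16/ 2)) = -7/ 300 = -0.02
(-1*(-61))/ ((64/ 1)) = 61/ 64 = 0.95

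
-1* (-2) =2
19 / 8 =2.38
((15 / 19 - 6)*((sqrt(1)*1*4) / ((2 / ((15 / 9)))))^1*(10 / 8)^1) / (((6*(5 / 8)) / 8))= -880 / 19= -46.32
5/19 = 0.26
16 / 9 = 1.78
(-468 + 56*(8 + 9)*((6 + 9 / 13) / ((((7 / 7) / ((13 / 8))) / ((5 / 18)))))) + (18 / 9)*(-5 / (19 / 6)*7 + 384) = 3153.73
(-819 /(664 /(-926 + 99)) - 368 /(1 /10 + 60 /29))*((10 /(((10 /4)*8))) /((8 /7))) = 2486174579 /6682496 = 372.04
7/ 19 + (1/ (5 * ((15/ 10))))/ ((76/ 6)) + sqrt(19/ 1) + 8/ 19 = 5.16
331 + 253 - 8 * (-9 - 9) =728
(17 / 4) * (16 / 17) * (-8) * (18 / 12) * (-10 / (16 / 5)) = 150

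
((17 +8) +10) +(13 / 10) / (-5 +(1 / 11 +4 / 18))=161113 / 4640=34.72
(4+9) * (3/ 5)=39/ 5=7.80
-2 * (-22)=44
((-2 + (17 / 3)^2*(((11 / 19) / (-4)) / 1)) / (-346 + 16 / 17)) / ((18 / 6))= 77299 / 12037032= 0.01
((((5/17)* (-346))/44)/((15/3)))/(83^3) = -173/213848338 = -0.00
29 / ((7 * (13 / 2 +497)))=58 / 7049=0.01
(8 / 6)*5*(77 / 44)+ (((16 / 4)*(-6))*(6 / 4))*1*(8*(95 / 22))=-40655 / 33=-1231.97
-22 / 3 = -7.33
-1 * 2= -2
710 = 710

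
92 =92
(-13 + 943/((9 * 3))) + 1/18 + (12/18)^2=1211/54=22.43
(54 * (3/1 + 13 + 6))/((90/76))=5016/5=1003.20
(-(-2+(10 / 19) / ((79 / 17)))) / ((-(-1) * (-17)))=-2832 / 25517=-0.11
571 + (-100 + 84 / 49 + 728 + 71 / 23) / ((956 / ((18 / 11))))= 484290127 / 846538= 572.08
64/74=32/37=0.86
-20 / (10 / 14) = -28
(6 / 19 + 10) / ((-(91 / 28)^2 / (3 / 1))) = -9408 / 3211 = -2.93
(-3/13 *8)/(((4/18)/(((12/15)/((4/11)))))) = -1188/65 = -18.28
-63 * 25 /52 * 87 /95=-27405 /988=-27.74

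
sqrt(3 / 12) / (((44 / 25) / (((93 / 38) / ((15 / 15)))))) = 2325 / 3344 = 0.70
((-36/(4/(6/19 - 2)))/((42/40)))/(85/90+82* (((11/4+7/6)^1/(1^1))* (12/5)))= 172800/9237781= 0.02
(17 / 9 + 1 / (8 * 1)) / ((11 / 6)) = 145 / 132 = 1.10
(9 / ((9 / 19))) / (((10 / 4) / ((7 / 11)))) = 266 / 55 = 4.84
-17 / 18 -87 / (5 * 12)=-431 / 180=-2.39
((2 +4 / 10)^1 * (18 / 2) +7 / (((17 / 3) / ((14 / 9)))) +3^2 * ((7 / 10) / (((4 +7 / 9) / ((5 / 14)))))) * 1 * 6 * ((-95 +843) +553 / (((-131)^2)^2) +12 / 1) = 235528185421175543 / 2152794422510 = 109405.80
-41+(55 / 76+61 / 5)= -10669 / 380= -28.08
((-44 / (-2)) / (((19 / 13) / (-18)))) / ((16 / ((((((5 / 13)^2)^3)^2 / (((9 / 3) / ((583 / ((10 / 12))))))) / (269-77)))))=-939404296875 / 4358534078297984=-0.00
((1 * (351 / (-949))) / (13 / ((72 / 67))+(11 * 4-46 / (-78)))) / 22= -12636 / 42606377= -0.00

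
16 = 16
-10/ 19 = -0.53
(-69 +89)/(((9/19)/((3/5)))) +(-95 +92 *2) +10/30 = 114.67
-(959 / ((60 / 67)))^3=-265265169922277 / 216000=-1228079490.38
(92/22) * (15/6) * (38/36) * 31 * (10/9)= 338675/891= 380.11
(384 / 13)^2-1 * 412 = 77828 / 169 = 460.52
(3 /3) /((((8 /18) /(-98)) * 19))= -11.61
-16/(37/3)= -48/37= -1.30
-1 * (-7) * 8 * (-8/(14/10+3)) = -1120/11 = -101.82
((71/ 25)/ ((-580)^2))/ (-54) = -71/ 454140000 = -0.00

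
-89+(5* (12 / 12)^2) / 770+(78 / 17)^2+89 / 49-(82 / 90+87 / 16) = -8128317601 / 112155120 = -72.47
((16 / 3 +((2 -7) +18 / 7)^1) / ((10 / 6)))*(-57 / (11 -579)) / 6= 1159 / 39760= 0.03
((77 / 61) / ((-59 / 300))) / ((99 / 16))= -1.04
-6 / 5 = -1.20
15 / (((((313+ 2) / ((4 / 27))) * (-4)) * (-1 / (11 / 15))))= 11 / 8505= 0.00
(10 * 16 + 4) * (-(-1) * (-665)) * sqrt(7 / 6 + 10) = -54530 * sqrt(402) / 3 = -364441.03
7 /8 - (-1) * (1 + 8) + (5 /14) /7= 3891 /392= 9.93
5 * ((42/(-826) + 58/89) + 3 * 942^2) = 69893241235/5251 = 13310463.00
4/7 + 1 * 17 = 123/7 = 17.57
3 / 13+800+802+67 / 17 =354964 / 221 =1606.17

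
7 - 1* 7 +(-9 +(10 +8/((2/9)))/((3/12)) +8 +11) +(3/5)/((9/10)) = 584/3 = 194.67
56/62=28/31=0.90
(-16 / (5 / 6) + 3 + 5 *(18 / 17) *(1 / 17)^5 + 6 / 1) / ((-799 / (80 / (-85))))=-19696249104 / 1639302998635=-0.01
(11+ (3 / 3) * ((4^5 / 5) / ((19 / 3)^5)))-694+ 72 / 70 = -59100265207 / 86663465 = -681.95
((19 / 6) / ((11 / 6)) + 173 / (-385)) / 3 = 164 / 385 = 0.43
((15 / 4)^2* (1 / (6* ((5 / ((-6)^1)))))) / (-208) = 45 / 3328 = 0.01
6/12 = 1/2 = 0.50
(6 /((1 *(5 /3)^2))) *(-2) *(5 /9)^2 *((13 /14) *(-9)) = 78 /7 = 11.14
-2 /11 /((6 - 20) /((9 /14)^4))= 6561 /2958032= 0.00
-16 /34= -8 /17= -0.47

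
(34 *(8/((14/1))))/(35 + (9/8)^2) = 0.54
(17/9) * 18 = 34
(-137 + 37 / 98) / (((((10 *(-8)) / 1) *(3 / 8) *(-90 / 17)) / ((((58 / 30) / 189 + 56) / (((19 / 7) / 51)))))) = -204807163723 / 226233000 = -905.29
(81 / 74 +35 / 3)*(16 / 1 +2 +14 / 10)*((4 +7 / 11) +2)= 20060473 / 12210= 1642.95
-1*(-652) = 652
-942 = -942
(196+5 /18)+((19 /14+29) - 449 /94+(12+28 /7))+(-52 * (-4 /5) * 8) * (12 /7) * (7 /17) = 237981241 /503370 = 472.78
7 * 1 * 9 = 63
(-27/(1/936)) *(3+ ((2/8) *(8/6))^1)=-84240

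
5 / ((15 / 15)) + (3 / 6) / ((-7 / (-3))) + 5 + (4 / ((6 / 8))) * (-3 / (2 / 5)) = -417 / 14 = -29.79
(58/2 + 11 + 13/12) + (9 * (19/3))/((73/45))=76.22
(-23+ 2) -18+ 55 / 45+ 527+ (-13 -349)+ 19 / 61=70016 / 549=127.53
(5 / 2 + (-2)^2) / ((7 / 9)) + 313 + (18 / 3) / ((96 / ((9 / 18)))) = 71991 / 224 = 321.39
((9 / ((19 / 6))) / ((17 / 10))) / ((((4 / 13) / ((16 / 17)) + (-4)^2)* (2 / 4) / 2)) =37440 / 91409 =0.41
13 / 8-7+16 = 10.62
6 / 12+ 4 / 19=27 / 38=0.71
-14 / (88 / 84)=-147 / 11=-13.36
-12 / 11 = -1.09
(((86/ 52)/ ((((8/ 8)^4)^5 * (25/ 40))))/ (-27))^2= 29584/ 3080025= 0.01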